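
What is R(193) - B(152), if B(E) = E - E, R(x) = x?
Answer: 193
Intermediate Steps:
B(E) = 0
R(193) - B(152) = 193 - 1*0 = 193 + 0 = 193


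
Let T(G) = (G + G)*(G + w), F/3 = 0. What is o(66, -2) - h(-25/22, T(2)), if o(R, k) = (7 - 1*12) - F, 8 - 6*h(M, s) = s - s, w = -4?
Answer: -19/3 ≈ -6.3333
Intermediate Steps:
F = 0 (F = 3*0 = 0)
T(G) = 2*G*(-4 + G) (T(G) = (G + G)*(G - 4) = (2*G)*(-4 + G) = 2*G*(-4 + G))
h(M, s) = 4/3 (h(M, s) = 4/3 - (s - s)/6 = 4/3 - ⅙*0 = 4/3 + 0 = 4/3)
o(R, k) = -5 (o(R, k) = (7 - 1*12) - 1*0 = (7 - 12) + 0 = -5 + 0 = -5)
o(66, -2) - h(-25/22, T(2)) = -5 - 1*4/3 = -5 - 4/3 = -19/3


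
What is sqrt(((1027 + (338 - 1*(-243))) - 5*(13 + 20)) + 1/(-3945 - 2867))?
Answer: sqrt(16740004645)/3406 ≈ 37.987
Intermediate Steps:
sqrt(((1027 + (338 - 1*(-243))) - 5*(13 + 20)) + 1/(-3945 - 2867)) = sqrt(((1027 + (338 + 243)) - 5*33) + 1/(-6812)) = sqrt(((1027 + 581) - 165) - 1/6812) = sqrt((1608 - 165) - 1/6812) = sqrt(1443 - 1/6812) = sqrt(9829715/6812) = sqrt(16740004645)/3406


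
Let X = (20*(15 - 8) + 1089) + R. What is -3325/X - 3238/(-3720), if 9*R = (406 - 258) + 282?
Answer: -37056571/21373260 ≈ -1.7338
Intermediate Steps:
R = 430/9 (R = ((406 - 258) + 282)/9 = (148 + 282)/9 = (⅑)*430 = 430/9 ≈ 47.778)
X = 11491/9 (X = (20*(15 - 8) + 1089) + 430/9 = (20*7 + 1089) + 430/9 = (140 + 1089) + 430/9 = 1229 + 430/9 = 11491/9 ≈ 1276.8)
-3325/X - 3238/(-3720) = -3325/11491/9 - 3238/(-3720) = -3325*9/11491 - 3238*(-1/3720) = -29925/11491 + 1619/1860 = -37056571/21373260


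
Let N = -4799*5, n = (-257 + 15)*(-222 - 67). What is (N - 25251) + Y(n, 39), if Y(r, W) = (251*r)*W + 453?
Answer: 684574289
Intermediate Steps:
n = 69938 (n = -242*(-289) = 69938)
N = -23995
Y(r, W) = 453 + 251*W*r (Y(r, W) = 251*W*r + 453 = 453 + 251*W*r)
(N - 25251) + Y(n, 39) = (-23995 - 25251) + (453 + 251*39*69938) = -49246 + (453 + 684623082) = -49246 + 684623535 = 684574289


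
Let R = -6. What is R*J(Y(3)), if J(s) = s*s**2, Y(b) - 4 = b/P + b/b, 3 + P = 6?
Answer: -1296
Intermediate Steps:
P = 3 (P = -3 + 6 = 3)
Y(b) = 5 + b/3 (Y(b) = 4 + (b/3 + b/b) = 4 + (b*(1/3) + 1) = 4 + (b/3 + 1) = 4 + (1 + b/3) = 5 + b/3)
J(s) = s**3
R*J(Y(3)) = -6*(5 + (1/3)*3)**3 = -6*(5 + 1)**3 = -6*6**3 = -6*216 = -1296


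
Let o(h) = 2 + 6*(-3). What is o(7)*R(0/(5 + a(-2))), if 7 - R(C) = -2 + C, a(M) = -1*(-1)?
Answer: -144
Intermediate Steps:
a(M) = 1
o(h) = -16 (o(h) = 2 - 18 = -16)
R(C) = 9 - C (R(C) = 7 - (-2 + C) = 7 + (2 - C) = 9 - C)
o(7)*R(0/(5 + a(-2))) = -16*(9 - 0/(5 + 1)) = -16*(9 - 0/6) = -16*(9 - 1*0) = -16*(9 + 0) = -16*9 = -144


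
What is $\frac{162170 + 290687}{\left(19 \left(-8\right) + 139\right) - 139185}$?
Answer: $- \frac{452857}{139198} \approx -3.2533$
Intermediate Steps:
$\frac{162170 + 290687}{\left(19 \left(-8\right) + 139\right) - 139185} = \frac{452857}{\left(-152 + 139\right) - 139185} = \frac{452857}{-13 - 139185} = \frac{452857}{-139198} = 452857 \left(- \frac{1}{139198}\right) = - \frac{452857}{139198}$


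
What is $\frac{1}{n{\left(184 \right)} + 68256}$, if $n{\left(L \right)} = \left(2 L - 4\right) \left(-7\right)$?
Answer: $\frac{1}{65708} \approx 1.5219 \cdot 10^{-5}$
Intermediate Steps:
$n{\left(L \right)} = 28 - 14 L$ ($n{\left(L \right)} = \left(-4 + 2 L\right) \left(-7\right) = 28 - 14 L$)
$\frac{1}{n{\left(184 \right)} + 68256} = \frac{1}{\left(28 - 2576\right) + 68256} = \frac{1}{-2548 + 68256} = \frac{1}{65708}$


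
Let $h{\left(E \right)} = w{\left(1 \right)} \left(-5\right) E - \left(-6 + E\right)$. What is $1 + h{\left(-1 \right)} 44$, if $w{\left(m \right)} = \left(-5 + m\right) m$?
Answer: $-571$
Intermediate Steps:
$w{\left(m \right)} = m \left(-5 + m\right)$
$h{\left(E \right)} = 6 + 19 E$ ($h{\left(E \right)} = 1 \left(-5 + 1\right) \left(-5\right) E - \left(-6 + E\right) = 1 \left(-4\right) \left(-5\right) E - \left(-6 + E\right) = \left(-4\right) \left(-5\right) E - \left(-6 + E\right) = 20 E - \left(-6 + E\right) = 6 + 19 E$)
$1 + h{\left(-1 \right)} 44 = 1 + \left(6 + 19 \left(-1\right)\right) 44 = 1 + \left(6 - 19\right) 44 = 1 - 572 = -571$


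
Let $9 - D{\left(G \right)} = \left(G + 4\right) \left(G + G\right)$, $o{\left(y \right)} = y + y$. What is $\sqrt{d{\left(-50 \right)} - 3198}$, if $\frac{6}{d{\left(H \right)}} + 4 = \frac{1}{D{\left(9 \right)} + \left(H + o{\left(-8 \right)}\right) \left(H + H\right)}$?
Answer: $\frac{2 i \sqrt{520077935487}}{25499} \approx 56.564 i$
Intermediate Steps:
$o{\left(y \right)} = 2 y$
$D{\left(G \right)} = 9 - 2 G \left(4 + G\right)$ ($D{\left(G \right)} = 9 - \left(G + 4\right) \left(G + G\right) = 9 - \left(4 + G\right) 2 G = 9 - 2 G \left(4 + G\right)$)
$d{\left(H \right)} = \frac{6}{-4 + \frac{1}{-225 + 2 H \left(-16 + H\right)}}$ ($d{\left(H \right)} = \frac{6}{-4 + \frac{1}{\left(9 - 72 - 2 \cdot 9^{2}\right) + \left(H + 2 \left(-8\right)\right) \left(H + H\right)}} = \frac{6}{-4 + \frac{1}{\left(9 - 72 - 162\right) + \left(H - 16\right) 2 H}} = \frac{6}{-4 + \frac{1}{\left(9 - 72 - 162\right) + \left(-16 + H\right) 2 H}} = \frac{6}{-4 + \frac{1}{-225 + 2 H \left(-16 + H\right)}}$)
$\sqrt{d{\left(-50 \right)} - 3198} = \sqrt{\frac{6 \left(-225 - -1600 + 2 \left(-50\right)^{2}\right)}{901 - 8 \left(-50\right)^{2} + 128 \left(-50\right)} - 3198} = \sqrt{\frac{6 \left(-225 + 1600 + 2 \cdot 2500\right)}{901 - 20000 - 6400} - 3198} = \sqrt{\frac{6 \left(-225 + 1600 + 5000\right)}{901 - 20000 - 6400} - 3198} = \sqrt{6 \frac{1}{-25499} \cdot 6375 - 3198} = \sqrt{6 \left(- \frac{1}{25499}\right) 6375 - 3198} = \sqrt{- \frac{38250}{25499} - 3198} = \sqrt{- \frac{81584052}{25499}} = \frac{2 i \sqrt{520077935487}}{25499}$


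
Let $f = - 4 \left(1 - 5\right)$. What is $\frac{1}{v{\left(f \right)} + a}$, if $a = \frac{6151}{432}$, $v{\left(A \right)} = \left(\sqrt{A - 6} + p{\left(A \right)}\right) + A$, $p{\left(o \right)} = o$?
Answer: $\frac{1725840}{79426877} - \frac{186624 \sqrt{10}}{397134385} \approx 0.020243$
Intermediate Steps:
$f = 16$ ($f = \left(-4\right) \left(-4\right) = 16$)
$v{\left(A \right)} = \sqrt{-6 + A} + 2 A$ ($v{\left(A \right)} = \left(\sqrt{A - 6} + A\right) + A = \left(\sqrt{-6 + A} + A\right) + A = \left(A + \sqrt{-6 + A}\right) + A = \sqrt{-6 + A} + 2 A$)
$a = \frac{6151}{432}$ ($a = 6151 \cdot \frac{1}{432} = \frac{6151}{432} \approx 14.238$)
$\frac{1}{v{\left(f \right)} + a} = \frac{1}{\left(\sqrt{-6 + 16} + 2 \cdot 16\right) + \frac{6151}{432}} = \frac{1}{\left(\sqrt{10} + 32\right) + \frac{6151}{432}} = \frac{1}{\left(32 + \sqrt{10}\right) + \frac{6151}{432}} = \frac{1}{\frac{19975}{432} + \sqrt{10}}$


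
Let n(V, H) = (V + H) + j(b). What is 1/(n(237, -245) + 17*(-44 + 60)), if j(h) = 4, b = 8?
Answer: 1/268 ≈ 0.0037313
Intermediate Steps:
n(V, H) = 4 + H + V (n(V, H) = (V + H) + 4 = (H + V) + 4 = 4 + H + V)
1/(n(237, -245) + 17*(-44 + 60)) = 1/((4 - 245 + 237) + 17*(-44 + 60)) = 1/(-4 + 17*16) = 1/(-4 + 272) = 1/268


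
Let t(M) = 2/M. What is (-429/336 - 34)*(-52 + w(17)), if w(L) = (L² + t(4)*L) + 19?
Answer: -2090079/224 ≈ -9330.7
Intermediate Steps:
w(L) = 19 + L² + L/2 (w(L) = (L² + (2/4)*L) + 19 = (L² + (2*(¼))*L) + 19 = (L² + L/2) + 19 = 19 + L² + L/2)
(-429/336 - 34)*(-52 + w(17)) = (-429/336 - 34)*(-52 + (19 + 17² + (½)*17)) = (-429*1/336 - 34)*(-52 + (19 + 289 + 17/2)) = (-143/112 - 34)*(-52 + 633/2) = -3951/112*529/2 = -2090079/224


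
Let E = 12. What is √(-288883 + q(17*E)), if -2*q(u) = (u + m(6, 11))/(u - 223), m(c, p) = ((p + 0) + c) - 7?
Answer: I*√104284730/19 ≈ 537.47*I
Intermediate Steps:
m(c, p) = -7 + c + p (m(c, p) = (p + c) - 7 = (c + p) - 7 = -7 + c + p)
q(u) = -(10 + u)/(2*(-223 + u)) (q(u) = -(u + (-7 + 6 + 11))/(2*(u - 223)) = -(u + 10)/(2*(-223 + u)) = -(10 + u)/(2*(-223 + u)))
√(-288883 + q(17*E)) = √(-288883 + (-10 - 17*12)/(2*(-223 + 17*12))) = √(-288883 + (-10 - 1*204)/(2*(-223 + 204))) = √(-288883 + (½)*(-10 - 204)/(-19)) = √(-288883 + (½)*(-1/19)*(-214)) = √(-288883 + 107/19) = √(-5488670/19) = I*√104284730/19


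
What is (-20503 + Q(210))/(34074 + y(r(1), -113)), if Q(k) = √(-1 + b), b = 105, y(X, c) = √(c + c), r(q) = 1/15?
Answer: -349309611/580518851 + 34074*√26/580518851 - 2*I*√1469/580518851 + 20503*I*√226/1161037702 ≈ -0.60142 + 0.00026534*I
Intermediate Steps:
r(q) = 1/15
y(X, c) = √2*√c (y(X, c) = √(2*c) = √2*√c)
Q(k) = 2*√26 (Q(k) = √(-1 + 105) = √104 = 2*√26)
(-20503 + Q(210))/(34074 + y(r(1), -113)) = (-20503 + 2*√26)/(34074 + √2*√(-113)) = (-20503 + 2*√26)/(34074 + √2*(I*√113)) = (-20503 + 2*√26)/(34074 + I*√226)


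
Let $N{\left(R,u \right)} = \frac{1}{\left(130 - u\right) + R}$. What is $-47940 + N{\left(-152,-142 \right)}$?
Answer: $- \frac{5752799}{120} \approx -47940.0$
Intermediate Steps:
$N{\left(R,u \right)} = \frac{1}{130 + R - u}$
$-47940 + N{\left(-152,-142 \right)} = -47940 + \frac{1}{130 - 152 - -142} = -47940 + \frac{1}{130 - 152 + 142} = -47940 + \frac{1}{120} = - \frac{5752799}{120}$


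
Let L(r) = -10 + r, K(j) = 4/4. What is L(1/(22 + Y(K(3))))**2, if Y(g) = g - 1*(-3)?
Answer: 67081/676 ≈ 99.232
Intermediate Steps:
K(j) = 1 (K(j) = 4*(1/4) = 1)
Y(g) = 3 + g (Y(g) = g + 3 = 3 + g)
L(1/(22 + Y(K(3))))**2 = (-10 + 1/(22 + (3 + 1)))**2 = (-10 + 1/(22 + 4))**2 = (-10 + 1/26)**2 = (-259/26)**2 = 67081/676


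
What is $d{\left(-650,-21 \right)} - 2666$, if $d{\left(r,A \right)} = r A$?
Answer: $10984$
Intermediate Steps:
$d{\left(r,A \right)} = A r$
$d{\left(-650,-21 \right)} - 2666 = \left(-21\right) \left(-650\right) - 2666 = 13650 - 2666 = 10984$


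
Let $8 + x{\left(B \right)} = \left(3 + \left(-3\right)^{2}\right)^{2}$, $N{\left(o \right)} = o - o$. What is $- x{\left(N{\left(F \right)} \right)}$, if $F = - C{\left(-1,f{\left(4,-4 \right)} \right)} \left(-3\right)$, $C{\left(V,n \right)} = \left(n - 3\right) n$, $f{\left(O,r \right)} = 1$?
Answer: $-136$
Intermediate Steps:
$C{\left(V,n \right)} = n \left(-3 + n\right)$ ($C{\left(V,n \right)} = \left(-3 + n\right) n = n \left(-3 + n\right)$)
$F = -6$ ($F = - 1 \left(-3 + 1\right) \left(-3\right) = - 1 \left(-2\right) \left(-3\right) = \left(-1\right) \left(-2\right) \left(-3\right) = 2 \left(-3\right) = -6$)
$N{\left(o \right)} = 0$
$x{\left(B \right)} = 136$ ($x{\left(B \right)} = -8 + \left(3 + \left(-3\right)^{2}\right)^{2} = -8 + \left(3 + 9\right)^{2} = -8 + 12^{2} = -8 + 144 = 136$)
$- x{\left(N{\left(F \right)} \right)} = \left(-1\right) 136 = -136$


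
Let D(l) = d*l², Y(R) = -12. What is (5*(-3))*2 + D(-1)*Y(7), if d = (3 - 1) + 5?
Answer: -114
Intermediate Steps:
d = 7 (d = 2 + 5 = 7)
D(l) = 7*l²
(5*(-3))*2 + D(-1)*Y(7) = (5*(-3))*2 + (7*(-1)²)*(-12) = -15*2 + (7*1)*(-12) = -30 + 7*(-12) = -30 - 84 = -114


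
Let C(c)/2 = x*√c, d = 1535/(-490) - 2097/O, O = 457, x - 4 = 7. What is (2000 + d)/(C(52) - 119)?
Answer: 505615105/23474262 + 654325430*√13/82159917 ≈ 50.254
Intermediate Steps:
x = 11 (x = 4 + 7 = 11)
d = -345805/44786 (d = 1535/(-490) - 2097/457 = 1535*(-1/490) - 2097*1/457 = -307/98 - 2097/457 = -345805/44786 ≈ -7.7213)
C(c) = 22*√c (C(c) = 2*(11*√c) = 22*√c)
(2000 + d)/(C(52) - 119) = (2000 - 345805/44786)/(22*√52 - 119) = 89226195/(44786*(22*(2*√13) - 119)) = 89226195/(44786*(44*√13 - 119)) = 89226195/(44786*(-119 + 44*√13))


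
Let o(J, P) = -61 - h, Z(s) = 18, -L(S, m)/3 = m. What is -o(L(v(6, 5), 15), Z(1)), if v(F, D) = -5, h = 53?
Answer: 114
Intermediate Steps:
L(S, m) = -3*m
o(J, P) = -114 (o(J, P) = -61 - 1*53 = -61 - 53 = -114)
-o(L(v(6, 5), 15), Z(1)) = -1*(-114) = 114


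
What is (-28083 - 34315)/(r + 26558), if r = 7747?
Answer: -62398/34305 ≈ -1.8189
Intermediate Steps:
(-28083 - 34315)/(r + 26558) = (-28083 - 34315)/(7747 + 26558) = -62398/34305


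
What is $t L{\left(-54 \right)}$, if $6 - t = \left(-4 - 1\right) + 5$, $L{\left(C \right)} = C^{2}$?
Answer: $17496$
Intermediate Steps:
$t = 6$ ($t = 6 - \left(\left(-4 - 1\right) + 5\right) = 6 - \left(-5 + 5\right) = 6 - 0 = 6 + 0 = 6$)
$t L{\left(-54 \right)} = 6 \left(-54\right)^{2} = 6 \cdot 2916 = 17496$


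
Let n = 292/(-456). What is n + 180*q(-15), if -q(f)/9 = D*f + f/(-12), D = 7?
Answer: 19160477/114 ≈ 1.6807e+5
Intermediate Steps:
q(f) = -249*f/4 (q(f) = -9*(7*f + f/(-12)) = -9*(7*f + f*(-1/12)) = -9*(7*f - f/12) = -249*f/4)
n = -73/114 (n = 292*(-1/456) = -73/114 ≈ -0.64035)
n + 180*q(-15) = -73/114 + 180*(-249/4*(-15)) = -73/114 + 180*(3735/4) = -73/114 + 168075 = 19160477/114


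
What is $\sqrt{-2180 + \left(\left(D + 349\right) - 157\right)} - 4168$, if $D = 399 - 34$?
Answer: $-4168 + i \sqrt{1623} \approx -4168.0 + 40.286 i$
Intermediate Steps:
$D = 365$
$\sqrt{-2180 + \left(\left(D + 349\right) - 157\right)} - 4168 = \sqrt{-2180 + \left(\left(365 + 349\right) - 157\right)} - 4168 = \sqrt{-2180 + \left(714 - 157\right)} - 4168 = \sqrt{-2180 + 557} - 4168 = \sqrt{-1623} - 4168 = i \sqrt{1623} - 4168 = -4168 + i \sqrt{1623}$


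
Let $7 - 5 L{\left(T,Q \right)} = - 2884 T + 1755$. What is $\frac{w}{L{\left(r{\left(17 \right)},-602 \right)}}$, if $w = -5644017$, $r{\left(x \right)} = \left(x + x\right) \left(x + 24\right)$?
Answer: $- \frac{9406695}{1339516} \approx -7.0225$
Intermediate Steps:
$r{\left(x \right)} = 2 x \left(24 + x\right)$
$L{\left(T,Q \right)} = - \frac{1748}{5} + \frac{2884 T}{5}$ ($L{\left(T,Q \right)} = \frac{7}{5} - \frac{- 2884 T + 1755}{5} = \frac{7}{5} - \frac{1755 - 2884 T}{5} = \frac{7}{5} + \left(-351 + \frac{2884 T}{5}\right) = - \frac{1748}{5} + \frac{2884 T}{5}$)
$\frac{w}{L{\left(r{\left(17 \right)},-602 \right)}} = - \frac{5644017}{- \frac{1748}{5} + \frac{2884 \cdot 2 \cdot 17 \left(24 + 17\right)}{5}} = - \frac{5644017}{- \frac{1748}{5} + \frac{2884 \cdot 2 \cdot 17 \cdot 41}{5}} = - \frac{5644017}{- \frac{1748}{5} + \frac{2884}{5} \cdot 1394} = - \frac{5644017}{- \frac{1748}{5} + \frac{4020296}{5}} = - \frac{5644017}{\frac{4018548}{5}} = \left(-5644017\right) \frac{5}{4018548} = - \frac{9406695}{1339516}$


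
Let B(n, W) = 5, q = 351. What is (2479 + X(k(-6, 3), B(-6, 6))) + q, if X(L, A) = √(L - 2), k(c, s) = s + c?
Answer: 2830 + I*√5 ≈ 2830.0 + 2.2361*I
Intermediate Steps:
k(c, s) = c + s
X(L, A) = √(-2 + L)
(2479 + X(k(-6, 3), B(-6, 6))) + q = (2479 + √(-2 + (-6 + 3))) + 351 = (2479 + √(-2 - 3)) + 351 = (2479 + √(-5)) + 351 = (2479 + I*√5) + 351 = 2830 + I*√5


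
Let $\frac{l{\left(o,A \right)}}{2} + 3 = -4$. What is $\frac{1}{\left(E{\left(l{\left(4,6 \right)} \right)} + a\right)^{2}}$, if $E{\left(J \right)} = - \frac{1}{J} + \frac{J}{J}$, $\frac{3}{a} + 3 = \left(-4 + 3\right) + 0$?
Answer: $\frac{784}{81} \approx 9.679$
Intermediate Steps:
$l{\left(o,A \right)} = -14$ ($l{\left(o,A \right)} = -6 + 2 \left(-4\right) = -6 - 8 = -14$)
$a = - \frac{3}{4}$ ($a = \frac{3}{-3 + \left(\left(-4 + 3\right) + 0\right)} = \frac{3}{-3 + \left(-1 + 0\right)} = \frac{3}{-3 - 1} = \frac{3}{-4} = 3 \left(- \frac{1}{4}\right) = - \frac{3}{4} \approx -0.75$)
$E{\left(J \right)} = 1 - \frac{1}{J}$ ($E{\left(J \right)} = - \frac{1}{J} + 1 = 1 - \frac{1}{J}$)
$\frac{1}{\left(E{\left(l{\left(4,6 \right)} \right)} + a\right)^{2}} = \frac{1}{\left(\frac{-1 - 14}{-14} - \frac{3}{4}\right)^{2}} = \frac{1}{\left(\left(- \frac{1}{14}\right) \left(-15\right) - \frac{3}{4}\right)^{2}} = \frac{1}{\left(\frac{15}{14} - \frac{3}{4}\right)^{2}} = \frac{1}{\left(\frac{9}{28}\right)^{2}} = \frac{1}{\frac{81}{784}} = \frac{784}{81}$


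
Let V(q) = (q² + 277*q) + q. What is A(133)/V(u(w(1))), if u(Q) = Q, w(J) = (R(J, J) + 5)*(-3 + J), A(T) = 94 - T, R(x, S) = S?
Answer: 13/1064 ≈ 0.012218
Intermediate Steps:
w(J) = (-3 + J)*(5 + J) (w(J) = (J + 5)*(-3 + J) = (5 + J)*(-3 + J) = (-3 + J)*(5 + J))
V(q) = q² + 278*q
A(133)/V(u(w(1))) = (94 - 1*133)/(((-15 + 1² + 2*1)*(278 + (-15 + 1² + 2*1)))) = (94 - 133)/(((-15 + 1 + 2)*(278 + (-15 + 1 + 2)))) = -39*(-1/(12*(278 - 12))) = -39/((-12*266)) = -39/(-3192) = -39*(-1/3192) = 13/1064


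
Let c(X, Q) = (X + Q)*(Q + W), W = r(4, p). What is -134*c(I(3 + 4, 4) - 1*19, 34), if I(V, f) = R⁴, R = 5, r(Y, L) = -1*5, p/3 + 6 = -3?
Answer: -2487040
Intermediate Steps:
p = -27 (p = -18 + 3*(-3) = -18 - 9 = -27)
r(Y, L) = -5
W = -5
I(V, f) = 625 (I(V, f) = 5⁴ = 625)
c(X, Q) = (-5 + Q)*(Q + X) (c(X, Q) = (X + Q)*(Q - 5) = (Q + X)*(-5 + Q) = (-5 + Q)*(Q + X))
-134*c(I(3 + 4, 4) - 1*19, 34) = -134*(34² - 5*34 - 5*(625 - 1*19) + 34*(625 - 1*19)) = -134*(1156 - 170 - 5*(625 - 19) + 34*(625 - 19)) = -134*(1156 - 170 - 5*606 + 34*606) = -134*(1156 - 170 - 3030 + 20604) = -134*18560 = -2487040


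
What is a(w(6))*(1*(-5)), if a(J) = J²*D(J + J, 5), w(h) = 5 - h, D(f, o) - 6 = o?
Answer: -55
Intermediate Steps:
D(f, o) = 6 + o
a(J) = 11*J² (a(J) = J²*(6 + 5) = J²*11 = 11*J²)
a(w(6))*(1*(-5)) = (11*(5 - 1*6)²)*(1*(-5)) = (11*(5 - 6)²)*(-5) = (11*(-1)²)*(-5) = (11*1)*(-5) = 11*(-5) = -55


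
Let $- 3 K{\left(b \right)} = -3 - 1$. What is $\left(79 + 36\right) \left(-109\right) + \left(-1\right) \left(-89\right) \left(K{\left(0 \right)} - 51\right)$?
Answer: $- \frac{50866}{3} \approx -16955.0$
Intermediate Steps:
$K{\left(b \right)} = \frac{4}{3}$ ($K{\left(b \right)} = - \frac{-3 - 1}{3} = \left(- \frac{1}{3}\right) \left(-4\right) = \frac{4}{3}$)
$\left(79 + 36\right) \left(-109\right) + \left(-1\right) \left(-89\right) \left(K{\left(0 \right)} - 51\right) = \left(79 + 36\right) \left(-109\right) + \left(-1\right) \left(-89\right) \left(\frac{4}{3} - 51\right) = 115 \left(-109\right) + 89 \left(- \frac{149}{3}\right) = -12535 - \frac{13261}{3} = - \frac{50866}{3}$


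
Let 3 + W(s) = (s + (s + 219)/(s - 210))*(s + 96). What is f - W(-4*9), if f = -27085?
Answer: -1019972/41 ≈ -24877.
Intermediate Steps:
W(s) = -3 + (96 + s)*(s + (219 + s)/(-210 + s)) (W(s) = -3 + (s + (s + 219)/(s - 210))*(s + 96) = -3 + (s + (219 + s)/(-210 + s))*(96 + s) = -3 + (96 + s)*(s + (219 + s)/(-210 + s)))
f - W(-4*9) = -27085 - (21654 + (-4*9)**3 - (-79392)*9 - 113*(-4*9)**2)/(-210 - 4*9) = -27085 - (21654 + (-36)**3 - 19848*(-36) - 113*(-36)**2)/(-210 - 36) = -27085 - (21654 - 46656 + 714528 - 113*1296)/(-246) = -27085 - (-1)*(21654 - 46656 + 714528 - 146448)/246 = -27085 - (-1)*543078/246 = -27085 - 1*(-90513/41) = -27085 + 90513/41 = -1019972/41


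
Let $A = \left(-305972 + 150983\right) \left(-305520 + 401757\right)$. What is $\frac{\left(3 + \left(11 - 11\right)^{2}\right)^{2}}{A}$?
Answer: $- \frac{1}{1657297377} \approx -6.0339 \cdot 10^{-10}$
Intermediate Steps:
$A = -14915676393$ ($A = \left(-154989\right) 96237 = -14915676393$)
$\frac{\left(3 + \left(11 - 11\right)^{2}\right)^{2}}{A} = \frac{\left(3 + \left(11 - 11\right)^{2}\right)^{2}}{-14915676393} = \left(3 + 0^{2}\right)^{2} \left(- \frac{1}{14915676393}\right) = \left(3 + 0\right)^{2} \left(- \frac{1}{14915676393}\right) = 3^{2} \left(- \frac{1}{14915676393}\right) = 9 \left(- \frac{1}{14915676393}\right) = - \frac{1}{1657297377}$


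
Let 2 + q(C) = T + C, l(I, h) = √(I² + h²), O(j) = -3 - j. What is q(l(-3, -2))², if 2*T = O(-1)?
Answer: (3 - √13)² ≈ 0.36669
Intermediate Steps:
T = -1 (T = (-3 - 1*(-1))/2 = (-3 + 1)/2 = (½)*(-2) = -1)
q(C) = -3 + C (q(C) = -2 + (-1 + C) = -3 + C)
q(l(-3, -2))² = (-3 + √((-3)² + (-2)²))² = (-3 + √(9 + 4))² = (-3 + √13)²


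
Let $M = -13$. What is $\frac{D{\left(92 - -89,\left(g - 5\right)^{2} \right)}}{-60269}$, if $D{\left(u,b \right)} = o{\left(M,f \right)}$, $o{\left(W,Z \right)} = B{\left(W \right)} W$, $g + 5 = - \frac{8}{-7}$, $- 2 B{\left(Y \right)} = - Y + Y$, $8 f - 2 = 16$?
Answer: $0$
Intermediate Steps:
$f = \frac{9}{4}$ ($f = \frac{1}{4} + \frac{1}{8} \cdot 16 = \frac{1}{4} + 2 = \frac{9}{4} \approx 2.25$)
$B{\left(Y \right)} = 0$ ($B{\left(Y \right)} = - \frac{- Y + Y}{2} = \left(- \frac{1}{2}\right) 0 = 0$)
$g = - \frac{27}{7}$ ($g = -5 - \frac{8}{-7} = -5 - - \frac{8}{7} = -5 + \frac{8}{7} = - \frac{27}{7} \approx -3.8571$)
$o{\left(W,Z \right)} = 0$ ($o{\left(W,Z \right)} = 0 W = 0$)
$D{\left(u,b \right)} = 0$
$\frac{D{\left(92 - -89,\left(g - 5\right)^{2} \right)}}{-60269} = \frac{0}{-60269} = 0 \left(- \frac{1}{60269}\right) = 0$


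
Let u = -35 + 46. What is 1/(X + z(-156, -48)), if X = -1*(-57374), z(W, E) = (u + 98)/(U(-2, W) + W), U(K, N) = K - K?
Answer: 156/8950235 ≈ 1.7430e-5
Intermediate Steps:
u = 11
U(K, N) = 0
z(W, E) = 109/W (z(W, E) = (11 + 98)/(0 + W) = 109/W)
X = 57374
1/(X + z(-156, -48)) = 1/(57374 + 109/(-156)) = 1/(57374 + 109*(-1/156)) = 1/(57374 - 109/156) = 1/(8950235/156) = 156/8950235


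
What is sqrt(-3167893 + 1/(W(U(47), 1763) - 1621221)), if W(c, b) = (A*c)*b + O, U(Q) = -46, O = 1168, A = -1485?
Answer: 12*I*sqrt(310539958869488899555)/118810477 ≈ 1779.9*I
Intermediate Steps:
W(c, b) = 1168 - 1485*b*c (W(c, b) = (-1485*c)*b + 1168 = -1485*b*c + 1168 = 1168 - 1485*b*c)
sqrt(-3167893 + 1/(W(U(47), 1763) - 1621221)) = sqrt(-3167893 + 1/((1168 - 1485*1763*(-46)) - 1621221)) = sqrt(-3167893 + 1/((1168 + 120430530) - 1621221)) = sqrt(-3167893 + 1/(120431698 - 1621221)) = sqrt(-3167893 + 1/118810477) = sqrt(-376378878414960/118810477) = 12*I*sqrt(310539958869488899555)/118810477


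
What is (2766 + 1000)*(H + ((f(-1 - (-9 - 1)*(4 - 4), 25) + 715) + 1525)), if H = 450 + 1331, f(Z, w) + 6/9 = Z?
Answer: 45410428/3 ≈ 1.5137e+7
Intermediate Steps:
f(Z, w) = -⅔ + Z
H = 1781
(2766 + 1000)*(H + ((f(-1 - (-9 - 1)*(4 - 4), 25) + 715) + 1525)) = (2766 + 1000)*(1781 + (((-⅔ + (-1 - (-9 - 1)*(4 - 4))) + 715) + 1525)) = 3766*(1781 + (((-⅔ + (-1 - (-10)*0)) + 715) + 1525)) = 3766*(1781 + (((-⅔ + (-1 - 1*0)) + 715) + 1525)) = 3766*(1781 + (((-⅔ + (-1 + 0)) + 715) + 1525)) = 3766*(1781 + (((-⅔ - 1) + 715) + 1525)) = 3766*(1781 + ((-5/3 + 715) + 1525)) = 3766*(1781 + (2140/3 + 1525)) = 3766*(1781 + 6715/3) = 3766*(12058/3) = 45410428/3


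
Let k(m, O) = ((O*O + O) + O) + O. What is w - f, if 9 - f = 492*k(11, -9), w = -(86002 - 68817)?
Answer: 9374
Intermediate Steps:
k(m, O) = O**2 + 3*O (k(m, O) = ((O**2 + O) + O) + O = ((O + O**2) + O) + O = (O**2 + 2*O) + O = O**2 + 3*O)
w = -17185 (w = -1*17185 = -17185)
f = -26559 (f = 9 - 492*(-9*(3 - 9)) = 9 - 492*(-9*(-6)) = 9 - 492*54 = 9 - 1*26568 = 9 - 26568 = -26559)
w - f = -17185 - 1*(-26559) = -17185 + 26559 = 9374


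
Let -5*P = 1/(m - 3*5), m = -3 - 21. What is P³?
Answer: 1/7414875 ≈ 1.3486e-7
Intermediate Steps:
m = -24
P = 1/195 (P = -1/(5*(-24 - 3*5)) = -1/(5*(-24 - 15)) = -⅕/(-39) = -⅕*(-1/39) = 1/195 ≈ 0.0051282)
P³ = (1/195)³ = 1/7414875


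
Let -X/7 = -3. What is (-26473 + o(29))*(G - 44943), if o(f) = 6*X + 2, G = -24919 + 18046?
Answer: 1365092520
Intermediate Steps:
X = 21 (X = -7*(-3) = 21)
G = -6873
o(f) = 128 (o(f) = 6*21 + 2 = 126 + 2 = 128)
(-26473 + o(29))*(G - 44943) = (-26473 + 128)*(-6873 - 44943) = -26345*(-51816) = 1365092520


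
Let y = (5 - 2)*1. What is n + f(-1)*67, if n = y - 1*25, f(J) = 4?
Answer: 246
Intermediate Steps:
y = 3 (y = 3*1 = 3)
n = -22 (n = 3 - 1*25 = 3 - 25 = -22)
n + f(-1)*67 = -22 + 4*67 = -22 + 268 = 246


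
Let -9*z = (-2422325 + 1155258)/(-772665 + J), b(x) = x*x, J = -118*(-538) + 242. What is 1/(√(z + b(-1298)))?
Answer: 99*√6998125072798587/10749808099537 ≈ 0.00077042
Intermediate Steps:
J = 63726 (J = 63484 + 242 = 63726)
b(x) = x²
z = -1267067/6380451 (z = -(-2422325 + 1155258)/(9*(-772665 + 63726)) = -(-1267067)/(9*(-708939)) = -(-1267067)*(-1)/(9*708939) = -⅑*1267067/708939 = -1267067/6380451 ≈ -0.19859)
1/(√(z + b(-1298))) = 1/(√(-1267067/6380451 + (-1298)²)) = 1/(√(-1267067/6380451 + 1684804)) = 1/(√(10749808099537/6380451)) = 1/(√6998125072798587/64449) = 99*√6998125072798587/10749808099537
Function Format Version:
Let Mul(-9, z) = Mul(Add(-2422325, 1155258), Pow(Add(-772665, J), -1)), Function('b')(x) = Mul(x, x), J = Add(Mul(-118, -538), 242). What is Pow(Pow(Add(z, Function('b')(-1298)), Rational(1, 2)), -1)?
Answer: Mul(Rational(99, 10749808099537), Pow(6998125072798587, Rational(1, 2))) ≈ 0.00077042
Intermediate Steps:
J = 63726 (J = Add(63484, 242) = 63726)
Function('b')(x) = Pow(x, 2)
z = Rational(-1267067, 6380451) (z = Mul(Rational(-1, 9), Mul(Add(-2422325, 1155258), Pow(Add(-772665, 63726), -1))) = Mul(Rational(-1, 9), Mul(-1267067, Pow(-708939, -1))) = Mul(Rational(-1, 9), Mul(-1267067, Rational(-1, 708939))) = Mul(Rational(-1, 9), Rational(1267067, 708939)) = Rational(-1267067, 6380451) ≈ -0.19859)
Pow(Pow(Add(z, Function('b')(-1298)), Rational(1, 2)), -1) = Pow(Pow(Add(Rational(-1267067, 6380451), Pow(-1298, 2)), Rational(1, 2)), -1) = Pow(Pow(Add(Rational(-1267067, 6380451), 1684804), Rational(1, 2)), -1) = Pow(Pow(Rational(10749808099537, 6380451), Rational(1, 2)), -1) = Pow(Mul(Rational(1, 64449), Pow(6998125072798587, Rational(1, 2))), -1) = Mul(Rational(99, 10749808099537), Pow(6998125072798587, Rational(1, 2)))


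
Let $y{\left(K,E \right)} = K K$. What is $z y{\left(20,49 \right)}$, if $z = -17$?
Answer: $-6800$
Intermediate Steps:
$y{\left(K,E \right)} = K^{2}$
$z y{\left(20,49 \right)} = - 17 \cdot 20^{2} = \left(-17\right) 400 = -6800$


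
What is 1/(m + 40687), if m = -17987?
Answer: 1/22700 ≈ 4.4053e-5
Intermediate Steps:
1/(m + 40687) = 1/(-17987 + 40687) = 1/22700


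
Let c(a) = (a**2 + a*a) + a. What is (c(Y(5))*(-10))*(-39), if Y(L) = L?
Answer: 21450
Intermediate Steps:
c(a) = a + 2*a**2 (c(a) = (a**2 + a**2) + a = 2*a**2 + a = a + 2*a**2)
(c(Y(5))*(-10))*(-39) = ((5*(1 + 2*5))*(-10))*(-39) = ((5*(1 + 10))*(-10))*(-39) = ((5*11)*(-10))*(-39) = (55*(-10))*(-39) = -550*(-39) = 21450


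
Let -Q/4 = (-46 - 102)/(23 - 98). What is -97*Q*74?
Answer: 4249376/75 ≈ 56658.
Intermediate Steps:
Q = -592/75 (Q = -4*(-46 - 102)/(23 - 98) = -(-592)/(-75) = -(-592)*(-1)/75 = -4*148/75 = -592/75 ≈ -7.8933)
-97*Q*74 = -97*(-592/75)*74 = (57424/75)*74 = 4249376/75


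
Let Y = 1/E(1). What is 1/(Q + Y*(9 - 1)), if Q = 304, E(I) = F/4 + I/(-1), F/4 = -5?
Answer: 3/908 ≈ 0.0033040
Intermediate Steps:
F = -20 (F = 4*(-5) = -20)
E(I) = -5 - I (E(I) = -20/4 + I/(-1) = -20*1/4 + I*(-1) = -5 - I)
Y = -1/6 (Y = 1/(-5 - 1*1) = 1/(-5 - 1) = 1/(-6) = -1/6 ≈ -0.16667)
1/(Q + Y*(9 - 1)) = 1/(304 - (9 - 1)/6) = 1/(304 - 1/6*8) = 1/(304 - 4/3) = 1/(908/3) = 3/908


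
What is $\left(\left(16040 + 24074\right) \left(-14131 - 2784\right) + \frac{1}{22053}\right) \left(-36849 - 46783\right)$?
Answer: $\frac{1251434525702118128}{22053} \approx 5.6747 \cdot 10^{13}$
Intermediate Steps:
$\left(\left(16040 + 24074\right) \left(-14131 - 2784\right) + \frac{1}{22053}\right) \left(-36849 - 46783\right) = \left(40114 \left(-16915\right) + \frac{1}{22053}\right) \left(-83632\right) = \left(-678528310 + \frac{1}{22053}\right) \left(-83632\right) = \left(- \frac{14963584820429}{22053}\right) \left(-83632\right) = \frac{1251434525702118128}{22053}$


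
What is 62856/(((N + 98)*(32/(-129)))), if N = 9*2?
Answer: -1013553/464 ≈ -2184.4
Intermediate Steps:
N = 18
62856/(((N + 98)*(32/(-129)))) = 62856/(((18 + 98)*(32/(-129)))) = 62856/((116*(32*(-1/129)))) = 62856/((116*(-32/129))) = 62856/(-3712/129) = 62856*(-129/3712) = -1013553/464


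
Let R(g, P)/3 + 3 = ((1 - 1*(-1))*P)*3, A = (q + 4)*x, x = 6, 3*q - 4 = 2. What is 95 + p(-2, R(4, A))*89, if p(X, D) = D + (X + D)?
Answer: 113659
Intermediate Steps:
q = 2 (q = 4/3 + (1/3)*2 = 4/3 + 2/3 = 2)
A = 36 (A = (2 + 4)*6 = 6*6 = 36)
R(g, P) = -9 + 18*P (R(g, P) = -9 + 3*(((1 - 1*(-1))*P)*3) = -9 + 3*(((1 + 1)*P)*3) = -9 + 3*((2*P)*3) = -9 + 3*(6*P) = -9 + 18*P)
p(X, D) = X + 2*D (p(X, D) = D + (D + X) = X + 2*D)
95 + p(-2, R(4, A))*89 = 95 + (-2 + 2*(-9 + 18*36))*89 = 95 + (-2 + 2*(-9 + 648))*89 = 95 + (-2 + 2*639)*89 = 95 + (-2 + 1278)*89 = 95 + 1276*89 = 95 + 113564 = 113659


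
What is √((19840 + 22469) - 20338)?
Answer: √21971 ≈ 148.23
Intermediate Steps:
√((19840 + 22469) - 20338) = √(42309 - 20338) = √21971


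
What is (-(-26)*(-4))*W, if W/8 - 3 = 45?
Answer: -39936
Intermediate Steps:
W = 384 (W = 24 + 8*45 = 24 + 360 = 384)
(-(-26)*(-4))*W = -(-26)*(-4)*384 = -26*4*384 = -104*384 = -39936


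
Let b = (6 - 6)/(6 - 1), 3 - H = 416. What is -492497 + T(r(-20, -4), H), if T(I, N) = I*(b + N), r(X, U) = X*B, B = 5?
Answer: -451197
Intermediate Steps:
H = -413 (H = 3 - 1*416 = 3 - 416 = -413)
b = 0 (b = 0/5 = 0*(⅕) = 0)
r(X, U) = 5*X (r(X, U) = X*5 = 5*X)
T(I, N) = I*N (T(I, N) = I*(0 + N) = I*N)
-492497 + T(r(-20, -4), H) = -492497 + (5*(-20))*(-413) = -492497 - 100*(-413) = -492497 + 41300 = -451197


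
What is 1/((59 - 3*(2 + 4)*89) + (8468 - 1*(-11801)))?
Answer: 1/18726 ≈ 5.3402e-5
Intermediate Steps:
1/((59 - 3*(2 + 4)*89) + (8468 - 1*(-11801))) = 1/((59 - 3*6*89) + (8468 + 11801)) = 1/((59 - 18*89) + 20269) = 1/((59 - 1602) + 20269) = 1/(-1543 + 20269) = 1/18726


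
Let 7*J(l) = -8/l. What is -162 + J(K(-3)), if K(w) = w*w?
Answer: -10214/63 ≈ -162.13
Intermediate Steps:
K(w) = w²
J(l) = -8/(7*l) (J(l) = (-8/l)/7 = -8/(7*l))
-162 + J(K(-3)) = -162 - 8/(7*((-3)²)) = -162 - 8/7/9 = -162 - 8/7*⅑ = -162 - 8/63 = -10214/63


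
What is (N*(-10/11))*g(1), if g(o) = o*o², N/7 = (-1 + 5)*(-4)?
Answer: 1120/11 ≈ 101.82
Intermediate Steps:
N = -112 (N = 7*((-1 + 5)*(-4)) = 7*(4*(-4)) = 7*(-16) = -112)
g(o) = o³
(N*(-10/11))*g(1) = -(-1120)/11*1³ = -(-1120)/11*1 = -112*(-10/11)*1 = (1120/11)*1 = 1120/11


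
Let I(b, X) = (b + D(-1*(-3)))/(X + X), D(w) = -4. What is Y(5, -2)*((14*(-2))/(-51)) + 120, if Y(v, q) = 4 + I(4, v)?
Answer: 6232/51 ≈ 122.20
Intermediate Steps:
I(b, X) = (-4 + b)/(2*X) (I(b, X) = (b - 4)/(X + X) = (-4 + b)/((2*X)) = (-4 + b)*(1/(2*X)) = (-4 + b)/(2*X))
Y(v, q) = 4 (Y(v, q) = 4 + (-4 + 4)/(2*v) = 4 + (½)*0/v = 4 + 0 = 4)
Y(5, -2)*((14*(-2))/(-51)) + 120 = 4*((14*(-2))/(-51)) + 120 = 4*(-28*(-1/51)) + 120 = 4*(28/51) + 120 = 112/51 + 120 = 6232/51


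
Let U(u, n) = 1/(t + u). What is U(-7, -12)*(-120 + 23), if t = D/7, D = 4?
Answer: 679/45 ≈ 15.089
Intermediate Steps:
t = 4/7 ≈ 0.57143
U(u, n) = 1/(4/7 + u)
U(-7, -12)*(-120 + 23) = (7/(4 + 7*(-7)))*(-120 + 23) = (7/(4 - 49))*(-97) = (7/(-45))*(-97) = (7*(-1/45))*(-97) = -7/45*(-97) = 679/45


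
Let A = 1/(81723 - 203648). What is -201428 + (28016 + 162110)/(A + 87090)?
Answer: -2138829612787022/10618448249 ≈ -2.0143e+5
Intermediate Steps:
A = -1/121925 (A = 1/(-121925) = -1/121925 ≈ -8.2018e-6)
-201428 + (28016 + 162110)/(A + 87090) = -201428 + (28016 + 162110)/(-1/121925 + 87090) = -201428 + 190126/(10618448249/121925) = -201428 + 190126*(121925/10618448249) = -201428 + 23181112550/10618448249 = -2138829612787022/10618448249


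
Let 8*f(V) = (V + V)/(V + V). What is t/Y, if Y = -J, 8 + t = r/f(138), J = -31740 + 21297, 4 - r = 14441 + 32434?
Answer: -124992/3481 ≈ -35.907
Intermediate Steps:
f(V) = ⅛ (f(V) = ((V + V)/(V + V))/8 = ((2*V)/((2*V)))/8 = ((2*V)*(1/(2*V)))/8 = (⅛)*1 = ⅛)
r = -46871 (r = 4 - (14441 + 32434) = 4 - 1*46875 = 4 - 46875 = -46871)
J = -10443
t = -374976 (t = -8 - 46871/⅛ = -8 - 46871*8 = -8 - 374968 = -374976)
Y = 10443 (Y = -1*(-10443) = 10443)
t/Y = -374976/10443 = -374976*1/10443 = -124992/3481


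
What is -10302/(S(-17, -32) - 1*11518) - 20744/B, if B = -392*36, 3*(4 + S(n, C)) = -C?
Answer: 72032423/30458988 ≈ 2.3649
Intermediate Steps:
S(n, C) = -4 - C/3 (S(n, C) = -4 + (-C)/3 = -4 - C/3)
B = -14112
-10302/(S(-17, -32) - 1*11518) - 20744/B = -10302/((-4 - 1/3*(-32)) - 1*11518) - 20744/(-14112) = -10302/((-4 + 32/3) - 11518) - 20744*(-1/14112) = -10302/(20/3 - 11518) + 2593/1764 = -10302/(-34534/3) + 2593/1764 = -10302*(-3/34534) + 2593/1764 = 15453/17267 + 2593/1764 = 72032423/30458988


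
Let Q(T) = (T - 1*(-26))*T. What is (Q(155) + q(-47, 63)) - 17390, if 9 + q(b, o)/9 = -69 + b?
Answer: 9540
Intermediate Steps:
q(b, o) = -702 + 9*b (q(b, o) = -81 + 9*(-69 + b) = -81 + (-621 + 9*b) = -702 + 9*b)
Q(T) = T*(26 + T) (Q(T) = (T + 26)*T = (26 + T)*T = T*(26 + T))
(Q(155) + q(-47, 63)) - 17390 = (155*(26 + 155) + (-702 + 9*(-47))) - 17390 = (155*181 + (-702 - 423)) - 17390 = (28055 - 1125) - 17390 = 26930 - 17390 = 9540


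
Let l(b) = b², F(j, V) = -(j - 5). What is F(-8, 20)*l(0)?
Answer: 0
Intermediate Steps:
F(j, V) = 5 - j (F(j, V) = -(-5 + j) = 5 - j)
F(-8, 20)*l(0) = (5 - 1*(-8))*0² = (5 + 8)*0 = 13*0 = 0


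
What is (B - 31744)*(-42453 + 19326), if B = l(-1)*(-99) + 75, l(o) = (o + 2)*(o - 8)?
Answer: 711802806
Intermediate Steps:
l(o) = (-8 + o)*(2 + o) (l(o) = (2 + o)*(-8 + o) = (-8 + o)*(2 + o))
B = 966 (B = (-16 + (-1)² - 6*(-1))*(-99) + 75 = (-16 + 1 + 6)*(-99) + 75 = -9*(-99) + 75 = 891 + 75 = 966)
(B - 31744)*(-42453 + 19326) = (966 - 31744)*(-42453 + 19326) = -30778*(-23127) = 711802806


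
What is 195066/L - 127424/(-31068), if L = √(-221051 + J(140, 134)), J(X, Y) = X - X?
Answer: 31856/7767 - 195066*I*√221051/221051 ≈ 4.1015 - 414.89*I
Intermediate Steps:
J(X, Y) = 0
L = I*√221051 (L = √(-221051 + 0) = √(-221051) = I*√221051 ≈ 470.16*I)
195066/L - 127424/(-31068) = 195066/((I*√221051)) - 127424/(-31068) = 195066*(-I*√221051/221051) - 127424*(-1/31068) = -195066*I*√221051/221051 + 31856/7767 = 31856/7767 - 195066*I*√221051/221051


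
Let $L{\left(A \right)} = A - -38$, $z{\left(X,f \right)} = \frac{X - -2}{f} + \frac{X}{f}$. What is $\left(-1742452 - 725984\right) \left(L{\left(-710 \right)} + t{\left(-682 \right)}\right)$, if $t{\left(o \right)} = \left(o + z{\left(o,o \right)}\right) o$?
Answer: $-1143108027240$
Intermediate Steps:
$z{\left(X,f \right)} = \frac{X}{f} + \frac{2 + X}{f}$ ($z{\left(X,f \right)} = \frac{X + 2}{f} + \frac{X}{f} = \frac{2 + X}{f} + \frac{X}{f} = \frac{X}{f} + \frac{2 + X}{f}$)
$t{\left(o \right)} = o \left(o + \frac{2 \left(1 + o\right)}{o}\right)$ ($t{\left(o \right)} = \left(o + \frac{2 \left(1 + o\right)}{o}\right) o = o \left(o + \frac{2 \left(1 + o\right)}{o}\right)$)
$L{\left(A \right)} = 38 + A$ ($L{\left(A \right)} = A + 38 = 38 + A$)
$\left(-1742452 - 725984\right) \left(L{\left(-710 \right)} + t{\left(-682 \right)}\right) = \left(-1742452 - 725984\right) \left(\left(38 - 710\right) + \left(2 + \left(-682\right)^{2} + 2 \left(-682\right)\right)\right) = - 2468436 \left(-672 + \left(2 + 465124 - 1364\right)\right) = - 2468436 \left(-672 + 463762\right) = \left(-2468436\right) 463090 = -1143108027240$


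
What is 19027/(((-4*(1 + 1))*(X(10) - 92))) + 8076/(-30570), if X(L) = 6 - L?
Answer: 95908837/3912960 ≈ 24.511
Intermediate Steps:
19027/(((-4*(1 + 1))*(X(10) - 92))) + 8076/(-30570) = 19027/(((-4*(1 + 1))*((6 - 1*10) - 92))) + 8076/(-30570) = 19027/(((-4*2)*((6 - 10) - 92))) + 8076*(-1/30570) = 19027/((-8*(-4 - 92))) - 1346/5095 = 19027/((-8*(-96))) - 1346/5095 = 19027/768 - 1346/5095 = 95908837/3912960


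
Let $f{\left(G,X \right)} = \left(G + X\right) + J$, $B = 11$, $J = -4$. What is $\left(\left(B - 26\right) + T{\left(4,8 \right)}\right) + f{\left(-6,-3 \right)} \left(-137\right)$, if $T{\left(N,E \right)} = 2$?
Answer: $1768$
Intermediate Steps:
$f{\left(G,X \right)} = -4 + G + X$ ($f{\left(G,X \right)} = \left(G + X\right) - 4 = -4 + G + X$)
$\left(\left(B - 26\right) + T{\left(4,8 \right)}\right) + f{\left(-6,-3 \right)} \left(-137\right) = \left(\left(11 - 26\right) + 2\right) + \left(-4 - 6 - 3\right) \left(-137\right) = \left(-15 + 2\right) - -1781 = -13 + 1781 = 1768$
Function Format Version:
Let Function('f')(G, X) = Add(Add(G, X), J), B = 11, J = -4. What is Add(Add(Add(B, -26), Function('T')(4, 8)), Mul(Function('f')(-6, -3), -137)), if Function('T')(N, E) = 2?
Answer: 1768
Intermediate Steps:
Function('f')(G, X) = Add(-4, G, X) (Function('f')(G, X) = Add(Add(G, X), -4) = Add(-4, G, X))
Add(Add(Add(B, -26), Function('T')(4, 8)), Mul(Function('f')(-6, -3), -137)) = Add(Add(Add(11, -26), 2), Mul(Add(-4, -6, -3), -137)) = Add(Add(-15, 2), Mul(-13, -137)) = Add(-13, 1781) = 1768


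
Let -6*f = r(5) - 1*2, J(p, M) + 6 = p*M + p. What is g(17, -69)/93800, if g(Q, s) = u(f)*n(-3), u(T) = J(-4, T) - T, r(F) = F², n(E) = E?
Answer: -11/37520 ≈ -0.00029318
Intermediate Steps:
J(p, M) = -6 + p + M*p (J(p, M) = -6 + (p*M + p) = -6 + (M*p + p) = -6 + (p + M*p) = -6 + p + M*p)
f = -23/6 (f = -(5² - 1*2)/6 = -(25 - 2)/6 = -⅙*23 = -23/6 ≈ -3.8333)
u(T) = -10 - 5*T (u(T) = (-6 - 4 + T*(-4)) - T = (-6 - 4 - 4*T) - T = (-10 - 4*T) - T = -10 - 5*T)
g(Q, s) = -55/2 (g(Q, s) = (-10 - 5*(-23/6))*(-3) = (-10 + 115/6)*(-3) = (55/6)*(-3) = -55/2)
g(17, -69)/93800 = -55/2/93800 = -55/2*1/93800 = -11/37520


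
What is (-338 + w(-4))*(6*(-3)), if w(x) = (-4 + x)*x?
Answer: 5508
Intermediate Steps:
w(x) = x*(-4 + x)
(-338 + w(-4))*(6*(-3)) = (-338 - 4*(-4 - 4))*(6*(-3)) = (-338 - 4*(-8))*(-18) = (-338 + 32)*(-18) = -306*(-18) = 5508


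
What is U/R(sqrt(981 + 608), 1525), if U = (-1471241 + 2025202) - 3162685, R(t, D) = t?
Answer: -2608724*sqrt(1589)/1589 ≈ -65443.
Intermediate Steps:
U = -2608724 (U = 553961 - 3162685 = -2608724)
U/R(sqrt(981 + 608), 1525) = -2608724/sqrt(981 + 608) = -2608724*sqrt(1589)/1589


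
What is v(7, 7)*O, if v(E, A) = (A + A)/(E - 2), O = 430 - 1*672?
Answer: -3388/5 ≈ -677.60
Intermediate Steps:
O = -242 (O = 430 - 672 = -242)
v(E, A) = 2*A/(-2 + E) (v(E, A) = (2*A)/(-2 + E) = 2*A/(-2 + E))
v(7, 7)*O = (2*7/(-2 + 7))*(-242) = (2*7/5)*(-242) = (2*7*(⅕))*(-242) = (14/5)*(-242) = -3388/5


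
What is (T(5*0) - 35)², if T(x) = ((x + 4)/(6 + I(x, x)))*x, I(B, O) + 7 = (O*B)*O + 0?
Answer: 1225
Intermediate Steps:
I(B, O) = -7 + B*O² (I(B, O) = -7 + ((O*B)*O + 0) = -7 + ((B*O)*O + 0) = -7 + (B*O² + 0) = -7 + B*O²)
T(x) = x*(4 + x)/(-1 + x³) (T(x) = ((x + 4)/(6 + (-7 + x*x²)))*x = ((4 + x)/(6 + (-7 + x³)))*x = ((4 + x)/(-1 + x³))*x = x*(4 + x)/(-1 + x³))
(T(5*0) - 35)² = ((5*0)*(4 + 5*0)/(-1 + (5*0)³) - 35)² = (0*(4 + 0)/(-1 + 0³) - 35)² = (0*4/(-1 + 0) - 35)² = (0*4/(-1) - 35)² = (0*(-1)*4 - 35)² = (0 - 35)² = (-35)² = 1225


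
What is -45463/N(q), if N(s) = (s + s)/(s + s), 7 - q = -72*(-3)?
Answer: -45463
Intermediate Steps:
q = -209 (q = 7 - (-72)*(-3) = 7 - 1*216 = 7 - 216 = -209)
N(s) = 1 (N(s) = (2*s)/((2*s)) = (2*s)*(1/(2*s)) = 1)
-45463/N(q) = -45463/1 = -45463*1 = -45463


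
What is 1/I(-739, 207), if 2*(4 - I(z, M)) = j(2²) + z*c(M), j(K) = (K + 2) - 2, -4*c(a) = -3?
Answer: 8/2233 ≈ 0.0035826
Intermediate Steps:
c(a) = ¾ (c(a) = -¼*(-3) = ¾)
j(K) = K (j(K) = (2 + K) - 2 = K)
I(z, M) = 2 - 3*z/8 (I(z, M) = 4 - (2² + z*(¾))/2 = 4 - (4 + 3*z/4)/2 = 4 + (-2 - 3*z/8) = 2 - 3*z/8)
1/I(-739, 207) = 1/(2 - 3/8*(-739)) = 1/(2 + 2217/8) = 1/(2233/8) = 8/2233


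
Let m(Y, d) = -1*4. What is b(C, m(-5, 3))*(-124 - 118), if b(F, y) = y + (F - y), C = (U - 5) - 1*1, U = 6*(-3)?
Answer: 5808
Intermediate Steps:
U = -18
m(Y, d) = -4
C = -24 (C = (-18 - 5) - 1*1 = -23 - 1 = -24)
b(F, y) = F
b(C, m(-5, 3))*(-124 - 118) = -24*(-124 - 118) = -24*(-242) = 5808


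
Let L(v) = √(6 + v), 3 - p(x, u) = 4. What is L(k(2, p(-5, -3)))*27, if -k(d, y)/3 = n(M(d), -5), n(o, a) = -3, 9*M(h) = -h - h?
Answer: 27*√15 ≈ 104.57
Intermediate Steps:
M(h) = -2*h/9 (M(h) = (-h - h)/9 = (-2*h)/9 = -2*h/9)
p(x, u) = -1 (p(x, u) = 3 - 1*4 = 3 - 4 = -1)
k(d, y) = 9 (k(d, y) = -3*(-3) = 9)
L(k(2, p(-5, -3)))*27 = √(6 + 9)*27 = √15*27 = 27*√15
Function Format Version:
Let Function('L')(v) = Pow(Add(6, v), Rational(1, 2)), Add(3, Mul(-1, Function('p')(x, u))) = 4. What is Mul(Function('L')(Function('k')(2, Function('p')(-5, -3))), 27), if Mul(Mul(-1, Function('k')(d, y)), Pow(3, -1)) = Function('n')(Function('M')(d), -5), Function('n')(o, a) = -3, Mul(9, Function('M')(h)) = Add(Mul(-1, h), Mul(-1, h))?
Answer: Mul(27, Pow(15, Rational(1, 2))) ≈ 104.57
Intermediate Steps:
Function('M')(h) = Mul(Rational(-2, 9), h) (Function('M')(h) = Mul(Rational(1, 9), Add(Mul(-1, h), Mul(-1, h))) = Mul(Rational(1, 9), Mul(-2, h)) = Mul(Rational(-2, 9), h))
Function('p')(x, u) = -1 (Function('p')(x, u) = Add(3, Mul(-1, 4)) = Add(3, -4) = -1)
Function('k')(d, y) = 9 (Function('k')(d, y) = Mul(-3, -3) = 9)
Mul(Function('L')(Function('k')(2, Function('p')(-5, -3))), 27) = Mul(Pow(Add(6, 9), Rational(1, 2)), 27) = Mul(Pow(15, Rational(1, 2)), 27) = Mul(27, Pow(15, Rational(1, 2)))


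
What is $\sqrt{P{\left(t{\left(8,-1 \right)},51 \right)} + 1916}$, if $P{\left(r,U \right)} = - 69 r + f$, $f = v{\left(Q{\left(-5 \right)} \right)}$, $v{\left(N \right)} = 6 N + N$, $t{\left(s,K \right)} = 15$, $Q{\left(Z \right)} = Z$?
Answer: $3 \sqrt{94} \approx 29.086$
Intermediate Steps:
$v{\left(N \right)} = 7 N$
$f = -35$ ($f = 7 \left(-5\right) = -35$)
$P{\left(r,U \right)} = -35 - 69 r$ ($P{\left(r,U \right)} = - 69 r - 35 = -35 - 69 r$)
$\sqrt{P{\left(t{\left(8,-1 \right)},51 \right)} + 1916} = \sqrt{\left(-35 - 1035\right) + 1916} = \sqrt{-1070 + 1916} = \sqrt{846} = 3 \sqrt{94}$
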